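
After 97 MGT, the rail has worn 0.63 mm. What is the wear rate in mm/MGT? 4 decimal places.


Wear rate = total wear / cumulative tonnage
Rate = 0.63 / 97
Rate = 0.0065 mm/MGT

0.0065


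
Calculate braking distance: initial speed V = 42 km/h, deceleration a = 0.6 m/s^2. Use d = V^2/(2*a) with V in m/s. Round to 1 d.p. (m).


Convert speed: V = 42 / 3.6 = 11.6667 m/s
V^2 = 136.1111
d = 136.1111 / (2 * 0.6)
d = 136.1111 / 1.2
d = 113.4 m

113.4


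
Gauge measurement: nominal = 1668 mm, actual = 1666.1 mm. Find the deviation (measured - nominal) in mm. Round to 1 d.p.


Deviation = measured - nominal
Deviation = 1666.1 - 1668
Deviation = -1.9 mm

-1.9


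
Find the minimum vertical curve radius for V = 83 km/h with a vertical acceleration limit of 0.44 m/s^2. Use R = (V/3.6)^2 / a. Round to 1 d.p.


Convert speed: V = 83 / 3.6 = 23.0556 m/s
V^2 = 531.5586 m^2/s^2
R_v = 531.5586 / 0.44
R_v = 1208.1 m

1208.1


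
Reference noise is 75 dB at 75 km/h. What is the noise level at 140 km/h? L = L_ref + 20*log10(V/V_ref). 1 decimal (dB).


V/V_ref = 140 / 75 = 1.866667
log10(1.866667) = 0.271067
20 * 0.271067 = 5.4213
L = 75 + 5.4213 = 80.4 dB

80.4


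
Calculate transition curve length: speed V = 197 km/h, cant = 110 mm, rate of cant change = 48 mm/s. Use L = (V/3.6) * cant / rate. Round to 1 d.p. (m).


Convert speed: V = 197 / 3.6 = 54.7222 m/s
L = 54.7222 * 110 / 48
L = 6019.4444 / 48
L = 125.4 m

125.4


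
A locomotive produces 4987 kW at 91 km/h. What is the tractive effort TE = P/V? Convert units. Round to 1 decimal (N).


Convert: P = 4987 kW = 4987000 W
V = 91 / 3.6 = 25.2778 m/s
TE = 4987000 / 25.2778
TE = 197287.9 N

197287.9


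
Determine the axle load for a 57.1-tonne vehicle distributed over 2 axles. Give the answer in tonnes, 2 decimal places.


Load per axle = total weight / number of axles
Load = 57.1 / 2
Load = 28.55 tonnes

28.55


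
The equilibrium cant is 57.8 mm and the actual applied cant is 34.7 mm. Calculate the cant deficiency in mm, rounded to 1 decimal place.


Cant deficiency = equilibrium cant - actual cant
CD = 57.8 - 34.7
CD = 23.1 mm

23.1


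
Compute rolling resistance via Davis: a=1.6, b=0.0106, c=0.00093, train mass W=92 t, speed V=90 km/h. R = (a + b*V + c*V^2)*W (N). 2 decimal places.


b*V = 0.0106 * 90 = 0.954
c*V^2 = 0.00093 * 8100 = 7.533
R_per_t = 1.6 + 0.954 + 7.533 = 10.087 N/t
R_total = 10.087 * 92 = 928.00 N

928.00


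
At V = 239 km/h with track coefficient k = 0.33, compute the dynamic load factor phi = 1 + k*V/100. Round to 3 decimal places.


phi = 1 + k * V / 100
phi = 1 + 0.33 * 239 / 100
phi = 1 + 0.7887
phi = 1.789

1.789


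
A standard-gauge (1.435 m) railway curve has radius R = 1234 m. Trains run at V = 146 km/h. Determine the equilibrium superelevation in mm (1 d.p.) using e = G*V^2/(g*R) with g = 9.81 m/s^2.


Convert speed: V = 146 / 3.6 = 40.5556 m/s
Apply formula: e = 1.435 * 40.5556^2 / (9.81 * 1234)
e = 1.435 * 1644.7531 / 12105.54
e = 0.19497 m = 195.0 mm

195.0


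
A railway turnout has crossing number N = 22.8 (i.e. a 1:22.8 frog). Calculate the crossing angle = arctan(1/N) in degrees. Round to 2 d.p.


1/N = 1/22.8 = 0.04386
angle = arctan(0.04386) = 0.043832 rad
angle = 0.043832 * 180/pi = 2.51 degrees

2.51


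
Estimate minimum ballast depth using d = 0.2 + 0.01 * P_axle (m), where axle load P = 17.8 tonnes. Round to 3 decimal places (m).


d = 0.2 + 0.01 * 17.8
d = 0.2 + 0.178
d = 0.378 m

0.378


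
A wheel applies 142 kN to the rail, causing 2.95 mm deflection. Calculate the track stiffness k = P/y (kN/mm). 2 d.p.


Track stiffness k = P / y
k = 142 / 2.95
k = 48.14 kN/mm

48.14


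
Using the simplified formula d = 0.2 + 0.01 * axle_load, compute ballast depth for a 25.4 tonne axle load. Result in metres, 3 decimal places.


d = 0.2 + 0.01 * 25.4
d = 0.2 + 0.254
d = 0.454 m

0.454


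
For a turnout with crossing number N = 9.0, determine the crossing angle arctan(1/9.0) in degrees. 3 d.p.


1/N = 1/9.0 = 0.111111
angle = arctan(0.111111) = 0.110657 rad
angle = 0.110657 * 180/pi = 6.340 degrees

6.340


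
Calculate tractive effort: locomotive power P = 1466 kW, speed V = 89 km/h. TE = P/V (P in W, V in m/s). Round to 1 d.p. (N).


Convert: P = 1466 kW = 1466000 W
V = 89 / 3.6 = 24.7222 m/s
TE = 1466000 / 24.7222
TE = 59298.9 N

59298.9


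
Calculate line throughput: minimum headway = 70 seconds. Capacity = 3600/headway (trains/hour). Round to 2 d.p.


Capacity = 3600 / headway
Capacity = 3600 / 70
Capacity = 51.43 trains/hour

51.43


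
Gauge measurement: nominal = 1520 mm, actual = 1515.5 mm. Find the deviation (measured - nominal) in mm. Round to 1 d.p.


Deviation = measured - nominal
Deviation = 1515.5 - 1520
Deviation = -4.5 mm

-4.5


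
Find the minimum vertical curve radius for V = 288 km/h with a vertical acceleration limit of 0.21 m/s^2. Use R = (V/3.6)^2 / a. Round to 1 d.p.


Convert speed: V = 288 / 3.6 = 80.0 m/s
V^2 = 6400.0 m^2/s^2
R_v = 6400.0 / 0.21
R_v = 30476.2 m

30476.2


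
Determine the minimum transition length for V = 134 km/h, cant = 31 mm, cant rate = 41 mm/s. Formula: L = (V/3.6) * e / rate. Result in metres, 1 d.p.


Convert speed: V = 134 / 3.6 = 37.2222 m/s
L = 37.2222 * 31 / 41
L = 1153.8889 / 41
L = 28.1 m

28.1


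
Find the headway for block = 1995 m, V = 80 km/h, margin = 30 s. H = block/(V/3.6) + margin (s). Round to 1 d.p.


V = 80 / 3.6 = 22.2222 m/s
Block traversal time = 1995 / 22.2222 = 89.775 s
Headway = 89.775 + 30
Headway = 119.8 s

119.8


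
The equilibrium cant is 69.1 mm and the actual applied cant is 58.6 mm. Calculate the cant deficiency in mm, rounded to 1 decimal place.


Cant deficiency = equilibrium cant - actual cant
CD = 69.1 - 58.6
CD = 10.5 mm

10.5


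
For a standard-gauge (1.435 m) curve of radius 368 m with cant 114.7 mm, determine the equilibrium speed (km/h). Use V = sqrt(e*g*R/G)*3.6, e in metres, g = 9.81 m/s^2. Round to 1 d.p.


Convert cant: e = 114.7 mm = 0.1147 m
V_ms = sqrt(0.1147 * 9.81 * 368 / 1.435)
V_ms = sqrt(288.554826) = 16.9869 m/s
V = 16.9869 * 3.6 = 61.2 km/h

61.2


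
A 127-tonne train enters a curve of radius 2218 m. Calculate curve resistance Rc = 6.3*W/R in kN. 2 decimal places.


Rc = 6.3 * W / R
Rc = 6.3 * 127 / 2218
Rc = 800.1 / 2218
Rc = 0.36 kN

0.36


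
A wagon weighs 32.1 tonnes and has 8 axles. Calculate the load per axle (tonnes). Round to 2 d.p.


Load per axle = total weight / number of axles
Load = 32.1 / 8
Load = 4.01 tonnes

4.01


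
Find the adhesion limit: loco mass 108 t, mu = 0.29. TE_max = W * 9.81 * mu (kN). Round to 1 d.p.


TE_max = W * g * mu
TE_max = 108 * 9.81 * 0.29
TE_max = 1059.48 * 0.29
TE_max = 307.2 kN

307.2


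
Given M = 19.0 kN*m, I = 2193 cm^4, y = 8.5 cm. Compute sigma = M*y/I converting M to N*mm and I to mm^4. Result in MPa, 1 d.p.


Convert units:
M = 19.0 kN*m = 19000000 N*mm
y = 8.5 cm = 85 mm
I = 2193 cm^4 = 21930000 mm^4
sigma = 19000000 * 85 / 21930000
sigma = 73.6 MPa

73.6


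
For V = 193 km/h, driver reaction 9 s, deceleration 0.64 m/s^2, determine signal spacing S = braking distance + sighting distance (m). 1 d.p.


V = 193 / 3.6 = 53.6111 m/s
Braking distance = 53.6111^2 / (2*0.64) = 2245.4307 m
Sighting distance = 53.6111 * 9 = 482.5 m
S = 2245.4307 + 482.5 = 2727.9 m

2727.9


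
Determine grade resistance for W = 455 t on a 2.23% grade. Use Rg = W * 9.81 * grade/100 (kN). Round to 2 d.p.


Rg = W * 9.81 * grade / 100
Rg = 455 * 9.81 * 2.23 / 100
Rg = 4463.55 * 0.0223
Rg = 99.54 kN

99.54


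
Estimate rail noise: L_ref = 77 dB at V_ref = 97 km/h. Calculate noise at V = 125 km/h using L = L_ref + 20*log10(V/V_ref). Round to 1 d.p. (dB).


V/V_ref = 125 / 97 = 1.28866
log10(1.28866) = 0.110138
20 * 0.110138 = 2.2028
L = 77 + 2.2028 = 79.2 dB

79.2


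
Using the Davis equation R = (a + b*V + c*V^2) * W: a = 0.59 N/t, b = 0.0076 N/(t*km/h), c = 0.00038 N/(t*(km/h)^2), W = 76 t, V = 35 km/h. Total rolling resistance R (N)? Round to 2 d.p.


b*V = 0.0076 * 35 = 0.266
c*V^2 = 0.00038 * 1225 = 0.4655
R_per_t = 0.59 + 0.266 + 0.4655 = 1.3215 N/t
R_total = 1.3215 * 76 = 100.43 N

100.43


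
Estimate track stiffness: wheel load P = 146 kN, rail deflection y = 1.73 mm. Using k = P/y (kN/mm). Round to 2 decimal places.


Track stiffness k = P / y
k = 146 / 1.73
k = 84.39 kN/mm

84.39


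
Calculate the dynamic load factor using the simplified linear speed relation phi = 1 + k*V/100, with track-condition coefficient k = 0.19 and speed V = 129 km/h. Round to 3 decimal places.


phi = 1 + k * V / 100
phi = 1 + 0.19 * 129 / 100
phi = 1 + 0.2451
phi = 1.245

1.245


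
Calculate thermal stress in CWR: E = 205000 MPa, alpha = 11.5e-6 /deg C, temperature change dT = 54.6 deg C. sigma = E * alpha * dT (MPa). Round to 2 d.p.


sigma = E * alpha * dT
sigma = 205000 * 11.5e-6 * 54.6
sigma = 2.3575 * 54.6
sigma = 128.72 MPa

128.72


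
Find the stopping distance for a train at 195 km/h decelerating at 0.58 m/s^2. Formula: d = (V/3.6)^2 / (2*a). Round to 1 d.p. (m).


Convert speed: V = 195 / 3.6 = 54.1667 m/s
V^2 = 2934.0278
d = 2934.0278 / (2 * 0.58)
d = 2934.0278 / 1.16
d = 2529.3 m

2529.3


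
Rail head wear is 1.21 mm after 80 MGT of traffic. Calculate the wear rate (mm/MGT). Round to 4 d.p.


Wear rate = total wear / cumulative tonnage
Rate = 1.21 / 80
Rate = 0.0151 mm/MGT

0.0151


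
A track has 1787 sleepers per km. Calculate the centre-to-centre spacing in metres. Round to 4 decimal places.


Spacing = 1000 m / number of sleepers
Spacing = 1000 / 1787
Spacing = 0.5596 m

0.5596


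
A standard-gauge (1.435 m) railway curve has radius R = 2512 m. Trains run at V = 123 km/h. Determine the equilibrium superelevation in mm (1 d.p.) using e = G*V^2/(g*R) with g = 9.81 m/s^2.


Convert speed: V = 123 / 3.6 = 34.1667 m/s
Apply formula: e = 1.435 * 34.1667^2 / (9.81 * 2512)
e = 1.435 * 1167.3611 / 24642.72
e = 0.067978 m = 68.0 mm

68.0


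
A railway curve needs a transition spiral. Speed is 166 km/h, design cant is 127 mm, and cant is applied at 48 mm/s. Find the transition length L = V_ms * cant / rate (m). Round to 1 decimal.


Convert speed: V = 166 / 3.6 = 46.1111 m/s
L = 46.1111 * 127 / 48
L = 5856.1111 / 48
L = 122.0 m

122.0


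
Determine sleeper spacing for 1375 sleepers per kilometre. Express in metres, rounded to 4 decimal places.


Spacing = 1000 m / number of sleepers
Spacing = 1000 / 1375
Spacing = 0.7273 m

0.7273


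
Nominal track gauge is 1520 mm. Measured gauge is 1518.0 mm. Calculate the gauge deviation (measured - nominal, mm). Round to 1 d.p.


Deviation = measured - nominal
Deviation = 1518.0 - 1520
Deviation = -2.0 mm

-2.0


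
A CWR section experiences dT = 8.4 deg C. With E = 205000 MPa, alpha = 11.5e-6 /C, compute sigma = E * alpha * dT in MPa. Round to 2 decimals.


sigma = E * alpha * dT
sigma = 205000 * 11.5e-6 * 8.4
sigma = 2.3575 * 8.4
sigma = 19.80 MPa

19.80


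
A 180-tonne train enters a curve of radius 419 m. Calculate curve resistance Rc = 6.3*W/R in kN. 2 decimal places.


Rc = 6.3 * W / R
Rc = 6.3 * 180 / 419
Rc = 1134.0 / 419
Rc = 2.71 kN

2.71


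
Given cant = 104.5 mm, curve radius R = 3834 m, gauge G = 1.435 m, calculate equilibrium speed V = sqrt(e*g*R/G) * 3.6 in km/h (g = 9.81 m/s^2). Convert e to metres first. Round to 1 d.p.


Convert cant: e = 104.5 mm = 0.1045 m
V_ms = sqrt(0.1045 * 9.81 * 3834 / 1.435)
V_ms = sqrt(2738.958836) = 52.3351 m/s
V = 52.3351 * 3.6 = 188.4 km/h

188.4


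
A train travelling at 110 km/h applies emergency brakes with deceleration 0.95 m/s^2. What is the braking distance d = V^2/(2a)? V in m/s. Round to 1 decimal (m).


Convert speed: V = 110 / 3.6 = 30.5556 m/s
V^2 = 933.642
d = 933.642 / (2 * 0.95)
d = 933.642 / 1.9
d = 491.4 m

491.4


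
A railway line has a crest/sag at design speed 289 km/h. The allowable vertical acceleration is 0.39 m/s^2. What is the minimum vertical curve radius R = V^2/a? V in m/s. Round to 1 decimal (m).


Convert speed: V = 289 / 3.6 = 80.2778 m/s
V^2 = 6444.5216 m^2/s^2
R_v = 6444.5216 / 0.39
R_v = 16524.4 m

16524.4


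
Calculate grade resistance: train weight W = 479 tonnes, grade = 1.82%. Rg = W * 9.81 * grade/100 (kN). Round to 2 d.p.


Rg = W * 9.81 * grade / 100
Rg = 479 * 9.81 * 1.82 / 100
Rg = 4698.99 * 0.0182
Rg = 85.52 kN

85.52


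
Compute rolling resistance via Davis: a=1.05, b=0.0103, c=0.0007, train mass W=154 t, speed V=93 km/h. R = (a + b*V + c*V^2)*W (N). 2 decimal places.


b*V = 0.0103 * 93 = 0.9579
c*V^2 = 0.0007 * 8649 = 6.0543
R_per_t = 1.05 + 0.9579 + 6.0543 = 8.0622 N/t
R_total = 8.0622 * 154 = 1241.58 N

1241.58


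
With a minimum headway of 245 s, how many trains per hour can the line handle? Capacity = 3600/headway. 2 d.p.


Capacity = 3600 / headway
Capacity = 3600 / 245
Capacity = 14.69 trains/hour

14.69


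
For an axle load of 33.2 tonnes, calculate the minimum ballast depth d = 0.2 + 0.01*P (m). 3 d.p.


d = 0.2 + 0.01 * 33.2
d = 0.2 + 0.332
d = 0.532 m

0.532


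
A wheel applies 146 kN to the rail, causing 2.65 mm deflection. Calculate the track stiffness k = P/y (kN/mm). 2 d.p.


Track stiffness k = P / y
k = 146 / 2.65
k = 55.09 kN/mm

55.09


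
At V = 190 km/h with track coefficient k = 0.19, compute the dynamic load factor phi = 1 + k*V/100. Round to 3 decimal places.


phi = 1 + k * V / 100
phi = 1 + 0.19 * 190 / 100
phi = 1 + 0.361
phi = 1.361

1.361


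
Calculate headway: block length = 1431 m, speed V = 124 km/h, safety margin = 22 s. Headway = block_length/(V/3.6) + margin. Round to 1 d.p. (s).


V = 124 / 3.6 = 34.4444 m/s
Block traversal time = 1431 / 34.4444 = 41.5452 s
Headway = 41.5452 + 22
Headway = 63.5 s

63.5


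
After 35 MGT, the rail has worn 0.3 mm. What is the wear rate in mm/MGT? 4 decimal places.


Wear rate = total wear / cumulative tonnage
Rate = 0.3 / 35
Rate = 0.0086 mm/MGT

0.0086


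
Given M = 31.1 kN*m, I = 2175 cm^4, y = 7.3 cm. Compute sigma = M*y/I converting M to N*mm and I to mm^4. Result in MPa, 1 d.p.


Convert units:
M = 31.1 kN*m = 31100000 N*mm
y = 7.3 cm = 73 mm
I = 2175 cm^4 = 21750000 mm^4
sigma = 31100000 * 73 / 21750000
sigma = 104.4 MPa

104.4


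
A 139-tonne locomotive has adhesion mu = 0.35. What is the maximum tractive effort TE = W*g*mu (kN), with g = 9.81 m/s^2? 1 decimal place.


TE_max = W * g * mu
TE_max = 139 * 9.81 * 0.35
TE_max = 1363.59 * 0.35
TE_max = 477.3 kN

477.3


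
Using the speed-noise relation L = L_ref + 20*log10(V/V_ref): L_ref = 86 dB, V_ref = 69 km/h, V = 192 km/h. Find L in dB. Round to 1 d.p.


V/V_ref = 192 / 69 = 2.782609
log10(2.782609) = 0.444452
20 * 0.444452 = 8.889
L = 86 + 8.889 = 94.9 dB

94.9


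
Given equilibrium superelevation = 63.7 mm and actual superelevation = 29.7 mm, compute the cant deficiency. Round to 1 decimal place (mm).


Cant deficiency = equilibrium cant - actual cant
CD = 63.7 - 29.7
CD = 34.0 mm

34.0


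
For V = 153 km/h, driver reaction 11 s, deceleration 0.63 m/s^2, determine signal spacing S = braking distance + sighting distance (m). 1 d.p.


V = 153 / 3.6 = 42.5 m/s
Braking distance = 42.5^2 / (2*0.63) = 1433.5317 m
Sighting distance = 42.5 * 11 = 467.5 m
S = 1433.5317 + 467.5 = 1901.0 m

1901.0


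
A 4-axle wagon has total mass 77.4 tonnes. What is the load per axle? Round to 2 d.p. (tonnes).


Load per axle = total weight / number of axles
Load = 77.4 / 4
Load = 19.35 tonnes

19.35


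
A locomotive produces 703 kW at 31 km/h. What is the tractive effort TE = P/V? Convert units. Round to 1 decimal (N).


Convert: P = 703 kW = 703000 W
V = 31 / 3.6 = 8.6111 m/s
TE = 703000 / 8.6111
TE = 81638.7 N

81638.7


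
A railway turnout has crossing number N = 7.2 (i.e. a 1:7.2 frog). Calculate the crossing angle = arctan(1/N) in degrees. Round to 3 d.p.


1/N = 1/7.2 = 0.138889
angle = arctan(0.138889) = 0.138006 rad
angle = 0.138006 * 180/pi = 7.907 degrees

7.907


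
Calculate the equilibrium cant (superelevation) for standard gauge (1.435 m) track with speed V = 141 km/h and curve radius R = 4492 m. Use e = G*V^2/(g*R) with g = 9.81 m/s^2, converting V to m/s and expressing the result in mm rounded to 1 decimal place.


Convert speed: V = 141 / 3.6 = 39.1667 m/s
Apply formula: e = 1.435 * 39.1667^2 / (9.81 * 4492)
e = 1.435 * 1534.0278 / 44066.52
e = 0.049955 m = 50.0 mm

50.0


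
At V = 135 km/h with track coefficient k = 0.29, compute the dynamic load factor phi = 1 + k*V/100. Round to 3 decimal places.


phi = 1 + k * V / 100
phi = 1 + 0.29 * 135 / 100
phi = 1 + 0.3915
phi = 1.392

1.392


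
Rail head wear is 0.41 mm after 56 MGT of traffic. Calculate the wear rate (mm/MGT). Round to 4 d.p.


Wear rate = total wear / cumulative tonnage
Rate = 0.41 / 56
Rate = 0.0073 mm/MGT

0.0073


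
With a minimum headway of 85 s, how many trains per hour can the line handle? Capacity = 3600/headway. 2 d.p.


Capacity = 3600 / headway
Capacity = 3600 / 85
Capacity = 42.35 trains/hour

42.35


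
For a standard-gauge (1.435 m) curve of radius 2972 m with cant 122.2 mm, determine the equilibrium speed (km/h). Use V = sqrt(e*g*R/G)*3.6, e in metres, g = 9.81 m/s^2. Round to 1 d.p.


Convert cant: e = 122.2 mm = 0.1222 m
V_ms = sqrt(0.1222 * 9.81 * 2972 / 1.435)
V_ms = sqrt(2482.773592) = 49.8274 m/s
V = 49.8274 * 3.6 = 179.4 km/h

179.4


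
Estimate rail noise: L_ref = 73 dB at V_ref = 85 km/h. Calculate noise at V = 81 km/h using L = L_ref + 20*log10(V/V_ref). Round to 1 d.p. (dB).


V/V_ref = 81 / 85 = 0.952941
log10(0.952941) = -0.020934
20 * -0.020934 = -0.4187
L = 73 + -0.4187 = 72.6 dB

72.6


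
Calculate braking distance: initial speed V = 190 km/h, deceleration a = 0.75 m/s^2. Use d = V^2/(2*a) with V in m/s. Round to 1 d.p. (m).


Convert speed: V = 190 / 3.6 = 52.7778 m/s
V^2 = 2785.4938
d = 2785.4938 / (2 * 0.75)
d = 2785.4938 / 1.5
d = 1857.0 m

1857.0


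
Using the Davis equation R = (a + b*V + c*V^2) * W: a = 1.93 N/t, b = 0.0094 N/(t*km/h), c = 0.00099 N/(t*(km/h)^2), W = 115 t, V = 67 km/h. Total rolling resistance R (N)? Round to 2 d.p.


b*V = 0.0094 * 67 = 0.6298
c*V^2 = 0.00099 * 4489 = 4.44411
R_per_t = 1.93 + 0.6298 + 4.44411 = 7.00391 N/t
R_total = 7.00391 * 115 = 805.45 N

805.45


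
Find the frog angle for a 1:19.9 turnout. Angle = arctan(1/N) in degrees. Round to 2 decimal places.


1/N = 1/19.9 = 0.050251
angle = arctan(0.050251) = 0.050209 rad
angle = 0.050209 * 180/pi = 2.88 degrees

2.88


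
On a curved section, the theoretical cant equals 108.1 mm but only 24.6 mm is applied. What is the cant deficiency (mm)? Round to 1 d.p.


Cant deficiency = equilibrium cant - actual cant
CD = 108.1 - 24.6
CD = 83.5 mm

83.5


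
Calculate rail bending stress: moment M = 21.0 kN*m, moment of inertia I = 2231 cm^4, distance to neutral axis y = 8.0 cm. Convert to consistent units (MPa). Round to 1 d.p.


Convert units:
M = 21.0 kN*m = 21000000 N*mm
y = 8.0 cm = 80 mm
I = 2231 cm^4 = 22310000 mm^4
sigma = 21000000 * 80 / 22310000
sigma = 75.3 MPa

75.3


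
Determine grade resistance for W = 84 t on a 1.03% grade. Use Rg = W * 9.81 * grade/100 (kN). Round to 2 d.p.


Rg = W * 9.81 * grade / 100
Rg = 84 * 9.81 * 1.03 / 100
Rg = 824.04 * 0.0103
Rg = 8.49 kN

8.49


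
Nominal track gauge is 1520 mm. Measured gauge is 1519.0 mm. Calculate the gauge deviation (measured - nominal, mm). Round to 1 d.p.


Deviation = measured - nominal
Deviation = 1519.0 - 1520
Deviation = -1.0 mm

-1.0


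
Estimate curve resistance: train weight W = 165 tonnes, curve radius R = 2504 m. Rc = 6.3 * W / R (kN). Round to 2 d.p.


Rc = 6.3 * W / R
Rc = 6.3 * 165 / 2504
Rc = 1039.5 / 2504
Rc = 0.42 kN

0.42


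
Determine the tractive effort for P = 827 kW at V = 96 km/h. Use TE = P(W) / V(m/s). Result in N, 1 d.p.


Convert: P = 827 kW = 827000 W
V = 96 / 3.6 = 26.6667 m/s
TE = 827000 / 26.6667
TE = 31012.5 N

31012.5


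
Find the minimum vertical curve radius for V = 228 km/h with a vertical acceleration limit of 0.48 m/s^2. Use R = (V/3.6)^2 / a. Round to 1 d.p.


Convert speed: V = 228 / 3.6 = 63.3333 m/s
V^2 = 4011.1111 m^2/s^2
R_v = 4011.1111 / 0.48
R_v = 8356.5 m

8356.5


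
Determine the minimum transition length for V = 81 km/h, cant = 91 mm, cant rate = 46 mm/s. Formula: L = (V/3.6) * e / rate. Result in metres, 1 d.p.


Convert speed: V = 81 / 3.6 = 22.5 m/s
L = 22.5 * 91 / 46
L = 2047.5 / 46
L = 44.5 m

44.5


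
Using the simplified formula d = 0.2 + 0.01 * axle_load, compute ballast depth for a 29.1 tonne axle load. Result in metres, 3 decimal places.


d = 0.2 + 0.01 * 29.1
d = 0.2 + 0.291
d = 0.491 m

0.491


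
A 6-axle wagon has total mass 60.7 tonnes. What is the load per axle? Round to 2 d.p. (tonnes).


Load per axle = total weight / number of axles
Load = 60.7 / 6
Load = 10.12 tonnes

10.12


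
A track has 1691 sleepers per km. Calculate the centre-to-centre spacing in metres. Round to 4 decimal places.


Spacing = 1000 m / number of sleepers
Spacing = 1000 / 1691
Spacing = 0.5914 m

0.5914


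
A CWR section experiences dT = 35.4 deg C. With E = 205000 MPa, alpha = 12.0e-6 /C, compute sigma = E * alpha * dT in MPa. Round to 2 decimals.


sigma = E * alpha * dT
sigma = 205000 * 12.0e-6 * 35.4
sigma = 2.46 * 35.4
sigma = 87.08 MPa

87.08


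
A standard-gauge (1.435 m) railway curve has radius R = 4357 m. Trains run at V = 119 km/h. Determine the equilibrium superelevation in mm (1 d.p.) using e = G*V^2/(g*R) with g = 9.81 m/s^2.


Convert speed: V = 119 / 3.6 = 33.0556 m/s
Apply formula: e = 1.435 * 33.0556^2 / (9.81 * 4357)
e = 1.435 * 1092.6698 / 42742.17
e = 0.036685 m = 36.7 mm

36.7


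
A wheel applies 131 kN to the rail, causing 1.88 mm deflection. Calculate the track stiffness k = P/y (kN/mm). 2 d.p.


Track stiffness k = P / y
k = 131 / 1.88
k = 69.68 kN/mm

69.68


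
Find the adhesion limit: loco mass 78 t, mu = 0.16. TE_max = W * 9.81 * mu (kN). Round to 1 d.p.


TE_max = W * g * mu
TE_max = 78 * 9.81 * 0.16
TE_max = 765.18 * 0.16
TE_max = 122.4 kN

122.4


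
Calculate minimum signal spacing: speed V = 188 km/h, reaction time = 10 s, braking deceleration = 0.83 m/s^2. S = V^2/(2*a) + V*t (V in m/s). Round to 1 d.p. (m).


V = 188 / 3.6 = 52.2222 m/s
Braking distance = 52.2222^2 / (2*0.83) = 1642.8678 m
Sighting distance = 52.2222 * 10 = 522.2222 m
S = 1642.8678 + 522.2222 = 2165.1 m

2165.1


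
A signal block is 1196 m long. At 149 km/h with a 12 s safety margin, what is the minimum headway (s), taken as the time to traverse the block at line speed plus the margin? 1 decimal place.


V = 149 / 3.6 = 41.3889 m/s
Block traversal time = 1196 / 41.3889 = 28.8966 s
Headway = 28.8966 + 12
Headway = 40.9 s

40.9


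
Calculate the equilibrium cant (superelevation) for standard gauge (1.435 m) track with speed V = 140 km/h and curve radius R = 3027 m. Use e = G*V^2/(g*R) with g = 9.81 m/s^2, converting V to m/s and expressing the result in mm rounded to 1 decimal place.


Convert speed: V = 140 / 3.6 = 38.8889 m/s
Apply formula: e = 1.435 * 38.8889^2 / (9.81 * 3027)
e = 1.435 * 1512.3457 / 29694.87
e = 0.073084 m = 73.1 mm

73.1


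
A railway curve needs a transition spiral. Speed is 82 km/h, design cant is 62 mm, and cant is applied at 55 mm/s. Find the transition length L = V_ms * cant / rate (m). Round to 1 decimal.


Convert speed: V = 82 / 3.6 = 22.7778 m/s
L = 22.7778 * 62 / 55
L = 1412.2222 / 55
L = 25.7 m

25.7


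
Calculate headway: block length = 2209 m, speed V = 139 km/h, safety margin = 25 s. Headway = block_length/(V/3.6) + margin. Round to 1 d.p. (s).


V = 139 / 3.6 = 38.6111 m/s
Block traversal time = 2209 / 38.6111 = 57.2115 s
Headway = 57.2115 + 25
Headway = 82.2 s

82.2


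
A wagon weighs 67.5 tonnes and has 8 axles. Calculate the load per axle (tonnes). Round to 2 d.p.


Load per axle = total weight / number of axles
Load = 67.5 / 8
Load = 8.44 tonnes

8.44


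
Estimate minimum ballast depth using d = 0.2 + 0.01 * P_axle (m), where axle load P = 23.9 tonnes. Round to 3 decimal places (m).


d = 0.2 + 0.01 * 23.9
d = 0.2 + 0.239
d = 0.439 m

0.439


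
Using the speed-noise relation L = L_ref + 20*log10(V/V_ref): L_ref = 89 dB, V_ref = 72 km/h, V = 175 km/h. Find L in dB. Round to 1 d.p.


V/V_ref = 175 / 72 = 2.430556
log10(2.430556) = 0.385706
20 * 0.385706 = 7.7141
L = 89 + 7.7141 = 96.7 dB

96.7


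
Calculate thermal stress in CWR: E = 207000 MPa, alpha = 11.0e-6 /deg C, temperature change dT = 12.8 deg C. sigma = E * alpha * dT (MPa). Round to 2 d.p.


sigma = E * alpha * dT
sigma = 207000 * 11.0e-6 * 12.8
sigma = 2.277 * 12.8
sigma = 29.15 MPa

29.15


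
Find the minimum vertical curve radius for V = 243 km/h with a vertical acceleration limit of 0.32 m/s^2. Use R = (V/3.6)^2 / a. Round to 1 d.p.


Convert speed: V = 243 / 3.6 = 67.5 m/s
V^2 = 4556.25 m^2/s^2
R_v = 4556.25 / 0.32
R_v = 14238.3 m

14238.3


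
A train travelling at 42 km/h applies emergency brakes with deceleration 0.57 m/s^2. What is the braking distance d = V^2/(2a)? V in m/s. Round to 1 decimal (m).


Convert speed: V = 42 / 3.6 = 11.6667 m/s
V^2 = 136.1111
d = 136.1111 / (2 * 0.57)
d = 136.1111 / 1.14
d = 119.4 m

119.4


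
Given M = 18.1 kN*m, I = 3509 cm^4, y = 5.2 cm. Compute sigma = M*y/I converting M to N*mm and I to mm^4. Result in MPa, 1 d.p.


Convert units:
M = 18.1 kN*m = 18100000 N*mm
y = 5.2 cm = 52 mm
I = 3509 cm^4 = 35090000 mm^4
sigma = 18100000 * 52 / 35090000
sigma = 26.8 MPa

26.8


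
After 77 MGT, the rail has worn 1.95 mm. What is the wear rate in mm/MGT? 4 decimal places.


Wear rate = total wear / cumulative tonnage
Rate = 1.95 / 77
Rate = 0.0253 mm/MGT

0.0253


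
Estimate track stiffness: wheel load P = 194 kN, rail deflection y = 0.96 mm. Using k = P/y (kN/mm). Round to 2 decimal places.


Track stiffness k = P / y
k = 194 / 0.96
k = 202.08 kN/mm

202.08


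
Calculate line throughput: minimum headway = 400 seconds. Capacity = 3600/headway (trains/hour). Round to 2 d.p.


Capacity = 3600 / headway
Capacity = 3600 / 400
Capacity = 9.00 trains/hour

9.00


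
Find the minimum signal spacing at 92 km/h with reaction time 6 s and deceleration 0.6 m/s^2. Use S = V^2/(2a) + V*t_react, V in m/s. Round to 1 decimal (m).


V = 92 / 3.6 = 25.5556 m/s
Braking distance = 25.5556^2 / (2*0.6) = 544.2387 m
Sighting distance = 25.5556 * 6 = 153.3333 m
S = 544.2387 + 153.3333 = 697.6 m

697.6


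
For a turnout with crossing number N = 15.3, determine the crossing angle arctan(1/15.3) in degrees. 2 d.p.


1/N = 1/15.3 = 0.065359
angle = arctan(0.065359) = 0.065267 rad
angle = 0.065267 * 180/pi = 3.74 degrees

3.74


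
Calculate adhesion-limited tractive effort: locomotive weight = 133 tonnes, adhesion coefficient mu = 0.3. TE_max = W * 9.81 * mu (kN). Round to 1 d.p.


TE_max = W * g * mu
TE_max = 133 * 9.81 * 0.3
TE_max = 1304.73 * 0.3
TE_max = 391.4 kN

391.4


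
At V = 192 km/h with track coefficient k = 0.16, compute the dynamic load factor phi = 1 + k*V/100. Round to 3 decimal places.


phi = 1 + k * V / 100
phi = 1 + 0.16 * 192 / 100
phi = 1 + 0.3072
phi = 1.307

1.307


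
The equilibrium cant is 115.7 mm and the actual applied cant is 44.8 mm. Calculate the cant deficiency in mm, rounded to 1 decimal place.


Cant deficiency = equilibrium cant - actual cant
CD = 115.7 - 44.8
CD = 70.9 mm

70.9


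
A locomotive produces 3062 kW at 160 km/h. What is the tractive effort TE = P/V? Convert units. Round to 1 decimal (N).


Convert: P = 3062 kW = 3062000 W
V = 160 / 3.6 = 44.4444 m/s
TE = 3062000 / 44.4444
TE = 68895.0 N

68895.0


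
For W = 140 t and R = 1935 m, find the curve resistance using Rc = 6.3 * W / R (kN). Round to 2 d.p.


Rc = 6.3 * W / R
Rc = 6.3 * 140 / 1935
Rc = 882.0 / 1935
Rc = 0.46 kN

0.46


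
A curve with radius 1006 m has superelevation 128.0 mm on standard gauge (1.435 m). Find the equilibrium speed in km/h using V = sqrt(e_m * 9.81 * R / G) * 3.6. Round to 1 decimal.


Convert cant: e = 128.0 mm = 0.1280 m
V_ms = sqrt(0.1280 * 9.81 * 1006 / 1.435)
V_ms = sqrt(880.288557) = 29.6697 m/s
V = 29.6697 * 3.6 = 106.8 km/h

106.8


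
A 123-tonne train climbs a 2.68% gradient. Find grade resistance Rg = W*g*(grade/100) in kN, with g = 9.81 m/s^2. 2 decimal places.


Rg = W * 9.81 * grade / 100
Rg = 123 * 9.81 * 2.68 / 100
Rg = 1206.63 * 0.0268
Rg = 32.34 kN

32.34


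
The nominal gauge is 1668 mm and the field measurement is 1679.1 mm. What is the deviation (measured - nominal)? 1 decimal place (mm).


Deviation = measured - nominal
Deviation = 1679.1 - 1668
Deviation = 11.1 mm

11.1


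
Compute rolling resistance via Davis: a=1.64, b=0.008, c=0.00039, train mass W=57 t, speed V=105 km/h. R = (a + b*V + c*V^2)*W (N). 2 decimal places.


b*V = 0.008 * 105 = 0.84
c*V^2 = 0.00039 * 11025 = 4.29975
R_per_t = 1.64 + 0.84 + 4.29975 = 6.77975 N/t
R_total = 6.77975 * 57 = 386.45 N

386.45


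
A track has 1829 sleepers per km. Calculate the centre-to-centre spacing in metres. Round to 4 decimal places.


Spacing = 1000 m / number of sleepers
Spacing = 1000 / 1829
Spacing = 0.5467 m

0.5467


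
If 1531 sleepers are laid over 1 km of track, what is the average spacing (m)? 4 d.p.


Spacing = 1000 m / number of sleepers
Spacing = 1000 / 1531
Spacing = 0.6532 m

0.6532


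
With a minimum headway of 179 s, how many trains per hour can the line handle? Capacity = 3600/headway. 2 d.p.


Capacity = 3600 / headway
Capacity = 3600 / 179
Capacity = 20.11 trains/hour

20.11


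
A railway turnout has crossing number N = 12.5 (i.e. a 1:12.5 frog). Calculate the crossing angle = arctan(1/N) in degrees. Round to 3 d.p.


1/N = 1/12.5 = 0.08
angle = arctan(0.08) = 0.07983 rad
angle = 0.07983 * 180/pi = 4.574 degrees

4.574


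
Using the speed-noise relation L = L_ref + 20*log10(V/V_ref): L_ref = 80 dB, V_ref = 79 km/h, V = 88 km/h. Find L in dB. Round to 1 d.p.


V/V_ref = 88 / 79 = 1.113924
log10(1.113924) = 0.046856
20 * 0.046856 = 0.9371
L = 80 + 0.9371 = 80.9 dB

80.9


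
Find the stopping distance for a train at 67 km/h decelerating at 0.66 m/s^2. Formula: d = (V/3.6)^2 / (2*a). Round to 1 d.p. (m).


Convert speed: V = 67 / 3.6 = 18.6111 m/s
V^2 = 346.3735
d = 346.3735 / (2 * 0.66)
d = 346.3735 / 1.32
d = 262.4 m

262.4


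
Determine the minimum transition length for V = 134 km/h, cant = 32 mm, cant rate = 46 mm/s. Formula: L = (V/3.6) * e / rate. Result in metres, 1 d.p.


Convert speed: V = 134 / 3.6 = 37.2222 m/s
L = 37.2222 * 32 / 46
L = 1191.1111 / 46
L = 25.9 m

25.9


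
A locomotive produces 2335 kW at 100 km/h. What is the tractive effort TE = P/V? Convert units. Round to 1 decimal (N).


Convert: P = 2335 kW = 2335000 W
V = 100 / 3.6 = 27.7778 m/s
TE = 2335000 / 27.7778
TE = 84060.0 N

84060.0


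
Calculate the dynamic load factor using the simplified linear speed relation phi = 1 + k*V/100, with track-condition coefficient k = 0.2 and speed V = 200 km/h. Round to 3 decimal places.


phi = 1 + k * V / 100
phi = 1 + 0.2 * 200 / 100
phi = 1 + 0.4
phi = 1.400

1.400


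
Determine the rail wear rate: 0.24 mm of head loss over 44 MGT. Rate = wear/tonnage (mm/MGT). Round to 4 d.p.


Wear rate = total wear / cumulative tonnage
Rate = 0.24 / 44
Rate = 0.0055 mm/MGT

0.0055


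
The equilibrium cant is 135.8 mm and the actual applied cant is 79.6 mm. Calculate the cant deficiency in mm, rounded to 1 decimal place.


Cant deficiency = equilibrium cant - actual cant
CD = 135.8 - 79.6
CD = 56.2 mm

56.2


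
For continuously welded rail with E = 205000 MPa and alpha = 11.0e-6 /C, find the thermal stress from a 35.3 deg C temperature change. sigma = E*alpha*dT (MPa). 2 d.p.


sigma = E * alpha * dT
sigma = 205000 * 11.0e-6 * 35.3
sigma = 2.255 * 35.3
sigma = 79.60 MPa

79.60


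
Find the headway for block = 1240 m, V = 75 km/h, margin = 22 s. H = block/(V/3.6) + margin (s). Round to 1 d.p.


V = 75 / 3.6 = 20.8333 m/s
Block traversal time = 1240 / 20.8333 = 59.52 s
Headway = 59.52 + 22
Headway = 81.5 s

81.5


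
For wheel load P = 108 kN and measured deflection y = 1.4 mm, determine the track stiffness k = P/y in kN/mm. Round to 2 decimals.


Track stiffness k = P / y
k = 108 / 1.4
k = 77.14 kN/mm

77.14


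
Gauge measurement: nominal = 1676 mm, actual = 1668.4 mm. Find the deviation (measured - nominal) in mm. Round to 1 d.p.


Deviation = measured - nominal
Deviation = 1668.4 - 1676
Deviation = -7.6 mm

-7.6


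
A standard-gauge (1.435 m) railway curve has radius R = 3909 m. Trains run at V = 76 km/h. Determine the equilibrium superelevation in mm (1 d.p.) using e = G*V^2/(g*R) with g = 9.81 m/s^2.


Convert speed: V = 76 / 3.6 = 21.1111 m/s
Apply formula: e = 1.435 * 21.1111^2 / (9.81 * 3909)
e = 1.435 * 445.679 / 38347.29
e = 0.016678 m = 16.7 mm

16.7


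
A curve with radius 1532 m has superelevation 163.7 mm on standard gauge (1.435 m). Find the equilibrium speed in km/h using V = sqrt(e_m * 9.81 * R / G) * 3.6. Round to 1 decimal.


Convert cant: e = 163.7 mm = 0.1637 m
V_ms = sqrt(0.1637 * 9.81 * 1532 / 1.435)
V_ms = sqrt(1714.448923) = 41.4059 m/s
V = 41.4059 * 3.6 = 149.1 km/h

149.1


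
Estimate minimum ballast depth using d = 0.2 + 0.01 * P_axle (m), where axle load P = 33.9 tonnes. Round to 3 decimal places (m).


d = 0.2 + 0.01 * 33.9
d = 0.2 + 0.339
d = 0.539 m

0.539


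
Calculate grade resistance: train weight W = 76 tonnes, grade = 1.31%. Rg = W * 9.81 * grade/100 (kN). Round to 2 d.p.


Rg = W * 9.81 * grade / 100
Rg = 76 * 9.81 * 1.31 / 100
Rg = 745.56 * 0.0131
Rg = 9.77 kN

9.77


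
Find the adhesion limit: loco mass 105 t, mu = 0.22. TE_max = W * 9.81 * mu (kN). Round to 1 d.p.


TE_max = W * g * mu
TE_max = 105 * 9.81 * 0.22
TE_max = 1030.05 * 0.22
TE_max = 226.6 kN

226.6


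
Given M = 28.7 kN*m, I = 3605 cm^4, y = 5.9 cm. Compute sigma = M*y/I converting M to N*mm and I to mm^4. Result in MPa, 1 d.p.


Convert units:
M = 28.7 kN*m = 28700000 N*mm
y = 5.9 cm = 59 mm
I = 3605 cm^4 = 36050000 mm^4
sigma = 28700000 * 59 / 36050000
sigma = 47.0 MPa

47.0


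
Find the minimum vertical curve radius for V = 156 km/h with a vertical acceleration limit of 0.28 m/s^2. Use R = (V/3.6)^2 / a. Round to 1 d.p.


Convert speed: V = 156 / 3.6 = 43.3333 m/s
V^2 = 1877.7778 m^2/s^2
R_v = 1877.7778 / 0.28
R_v = 6706.3 m

6706.3


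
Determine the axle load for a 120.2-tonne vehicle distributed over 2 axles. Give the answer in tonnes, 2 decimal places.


Load per axle = total weight / number of axles
Load = 120.2 / 2
Load = 60.10 tonnes

60.10


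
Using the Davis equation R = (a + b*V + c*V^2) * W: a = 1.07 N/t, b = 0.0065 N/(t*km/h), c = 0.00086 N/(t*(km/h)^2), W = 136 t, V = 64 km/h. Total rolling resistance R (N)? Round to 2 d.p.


b*V = 0.0065 * 64 = 0.416
c*V^2 = 0.00086 * 4096 = 3.52256
R_per_t = 1.07 + 0.416 + 3.52256 = 5.00856 N/t
R_total = 5.00856 * 136 = 681.16 N

681.16


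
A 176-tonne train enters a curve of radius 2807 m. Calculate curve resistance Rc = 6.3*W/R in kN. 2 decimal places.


Rc = 6.3 * W / R
Rc = 6.3 * 176 / 2807
Rc = 1108.8 / 2807
Rc = 0.40 kN

0.40


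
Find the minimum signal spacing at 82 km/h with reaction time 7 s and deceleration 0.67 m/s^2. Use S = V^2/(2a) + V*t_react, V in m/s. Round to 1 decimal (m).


V = 82 / 3.6 = 22.7778 m/s
Braking distance = 22.7778^2 / (2*0.67) = 387.1844 m
Sighting distance = 22.7778 * 7 = 159.4444 m
S = 387.1844 + 159.4444 = 546.6 m

546.6


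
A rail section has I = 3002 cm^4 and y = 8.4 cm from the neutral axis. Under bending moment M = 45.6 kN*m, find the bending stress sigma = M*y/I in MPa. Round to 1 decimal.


Convert units:
M = 45.6 kN*m = 45600000 N*mm
y = 8.4 cm = 84 mm
I = 3002 cm^4 = 30020000 mm^4
sigma = 45600000 * 84 / 30020000
sigma = 127.6 MPa

127.6


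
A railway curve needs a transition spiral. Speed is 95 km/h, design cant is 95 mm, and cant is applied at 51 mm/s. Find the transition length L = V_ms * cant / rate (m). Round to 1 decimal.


Convert speed: V = 95 / 3.6 = 26.3889 m/s
L = 26.3889 * 95 / 51
L = 2506.9444 / 51
L = 49.2 m

49.2


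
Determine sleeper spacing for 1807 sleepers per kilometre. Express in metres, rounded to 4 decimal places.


Spacing = 1000 m / number of sleepers
Spacing = 1000 / 1807
Spacing = 0.5534 m

0.5534


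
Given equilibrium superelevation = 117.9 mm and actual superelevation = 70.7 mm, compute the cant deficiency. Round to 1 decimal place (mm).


Cant deficiency = equilibrium cant - actual cant
CD = 117.9 - 70.7
CD = 47.2 mm

47.2


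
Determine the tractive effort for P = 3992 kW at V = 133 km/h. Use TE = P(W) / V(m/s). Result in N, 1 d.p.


Convert: P = 3992 kW = 3992000 W
V = 133 / 3.6 = 36.9444 m/s
TE = 3992000 / 36.9444
TE = 108054.1 N

108054.1


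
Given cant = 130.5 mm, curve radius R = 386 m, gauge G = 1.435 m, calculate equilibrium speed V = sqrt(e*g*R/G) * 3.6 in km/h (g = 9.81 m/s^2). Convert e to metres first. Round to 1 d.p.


Convert cant: e = 130.5 mm = 0.1305 m
V_ms = sqrt(0.1305 * 9.81 * 386 / 1.435)
V_ms = sqrt(344.361763) = 18.557 m/s
V = 18.557 * 3.6 = 66.8 km/h

66.8


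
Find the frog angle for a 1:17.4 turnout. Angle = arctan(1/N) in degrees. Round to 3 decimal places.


1/N = 1/17.4 = 0.057471
angle = arctan(0.057471) = 0.057408 rad
angle = 0.057408 * 180/pi = 3.289 degrees

3.289


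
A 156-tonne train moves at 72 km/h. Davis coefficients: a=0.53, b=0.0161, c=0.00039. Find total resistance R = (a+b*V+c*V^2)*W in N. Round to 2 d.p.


b*V = 0.0161 * 72 = 1.1592
c*V^2 = 0.00039 * 5184 = 2.02176
R_per_t = 0.53 + 1.1592 + 2.02176 = 3.71096 N/t
R_total = 3.71096 * 156 = 578.91 N

578.91


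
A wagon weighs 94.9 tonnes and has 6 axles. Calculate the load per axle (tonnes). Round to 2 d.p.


Load per axle = total weight / number of axles
Load = 94.9 / 6
Load = 15.82 tonnes

15.82


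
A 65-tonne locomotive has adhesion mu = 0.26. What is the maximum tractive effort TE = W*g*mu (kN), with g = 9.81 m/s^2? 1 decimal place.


TE_max = W * g * mu
TE_max = 65 * 9.81 * 0.26
TE_max = 637.65 * 0.26
TE_max = 165.8 kN

165.8


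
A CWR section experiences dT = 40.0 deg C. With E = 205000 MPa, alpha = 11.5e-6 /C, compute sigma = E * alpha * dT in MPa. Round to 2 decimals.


sigma = E * alpha * dT
sigma = 205000 * 11.5e-6 * 40.0
sigma = 2.3575 * 40.0
sigma = 94.30 MPa

94.30


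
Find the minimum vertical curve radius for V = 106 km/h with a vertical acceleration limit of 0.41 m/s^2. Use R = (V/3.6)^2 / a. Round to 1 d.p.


Convert speed: V = 106 / 3.6 = 29.4444 m/s
V^2 = 866.9753 m^2/s^2
R_v = 866.9753 / 0.41
R_v = 2114.6 m

2114.6


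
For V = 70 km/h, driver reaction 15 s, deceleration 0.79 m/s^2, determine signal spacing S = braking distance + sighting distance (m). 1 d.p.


V = 70 / 3.6 = 19.4444 m/s
Braking distance = 19.4444^2 / (2*0.79) = 239.2952 m
Sighting distance = 19.4444 * 15 = 291.6667 m
S = 239.2952 + 291.6667 = 531.0 m

531.0


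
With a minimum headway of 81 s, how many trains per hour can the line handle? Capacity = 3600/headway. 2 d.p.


Capacity = 3600 / headway
Capacity = 3600 / 81
Capacity = 44.44 trains/hour

44.44


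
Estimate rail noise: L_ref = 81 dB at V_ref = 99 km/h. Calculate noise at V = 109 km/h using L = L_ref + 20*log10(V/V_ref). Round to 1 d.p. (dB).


V/V_ref = 109 / 99 = 1.10101
log10(1.10101) = 0.041791
20 * 0.041791 = 0.8358
L = 81 + 0.8358 = 81.8 dB

81.8


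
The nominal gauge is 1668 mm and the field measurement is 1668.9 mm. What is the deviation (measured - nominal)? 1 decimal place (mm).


Deviation = measured - nominal
Deviation = 1668.9 - 1668
Deviation = 0.9 mm

0.9
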